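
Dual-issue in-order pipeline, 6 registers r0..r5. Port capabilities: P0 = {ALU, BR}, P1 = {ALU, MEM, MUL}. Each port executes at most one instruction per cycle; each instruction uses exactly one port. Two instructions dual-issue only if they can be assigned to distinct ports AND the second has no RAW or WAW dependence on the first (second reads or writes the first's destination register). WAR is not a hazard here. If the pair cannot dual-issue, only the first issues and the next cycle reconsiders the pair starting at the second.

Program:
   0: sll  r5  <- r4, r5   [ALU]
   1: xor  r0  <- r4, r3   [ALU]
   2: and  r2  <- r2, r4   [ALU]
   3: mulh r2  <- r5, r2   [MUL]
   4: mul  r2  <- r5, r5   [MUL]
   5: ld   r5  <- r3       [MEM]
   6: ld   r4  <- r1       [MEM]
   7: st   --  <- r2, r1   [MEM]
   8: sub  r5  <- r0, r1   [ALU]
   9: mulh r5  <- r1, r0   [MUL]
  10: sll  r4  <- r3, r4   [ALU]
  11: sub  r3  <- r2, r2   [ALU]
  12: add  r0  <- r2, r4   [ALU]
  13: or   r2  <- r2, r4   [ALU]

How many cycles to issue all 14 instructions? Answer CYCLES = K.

t=0 i0+i1:sll.ALU;xor.ALU ; 2-wide
t=1 i2:and.ALU ; RAW+WAW r2
t=2 i3:mulh.MUL ; no-port MUL/MUL
t=3 i4:mul.MUL ; no-port MUL/MEM
t=4 i5:ld.MEM ; no-port MEM/MEM
t=5 i6:ld.MEM ; no-port MEM/MEM
t=6 i7+i8:st.MEM;sub.ALU ; 2-wide
t=7 i9+i10:mulh.MUL;sll.ALU ; 2-wide
t=8 i11+i12:sub.ALU;add.ALU ; 2-wide
t=9 i13:or.ALU ; tail

CYCLES = 10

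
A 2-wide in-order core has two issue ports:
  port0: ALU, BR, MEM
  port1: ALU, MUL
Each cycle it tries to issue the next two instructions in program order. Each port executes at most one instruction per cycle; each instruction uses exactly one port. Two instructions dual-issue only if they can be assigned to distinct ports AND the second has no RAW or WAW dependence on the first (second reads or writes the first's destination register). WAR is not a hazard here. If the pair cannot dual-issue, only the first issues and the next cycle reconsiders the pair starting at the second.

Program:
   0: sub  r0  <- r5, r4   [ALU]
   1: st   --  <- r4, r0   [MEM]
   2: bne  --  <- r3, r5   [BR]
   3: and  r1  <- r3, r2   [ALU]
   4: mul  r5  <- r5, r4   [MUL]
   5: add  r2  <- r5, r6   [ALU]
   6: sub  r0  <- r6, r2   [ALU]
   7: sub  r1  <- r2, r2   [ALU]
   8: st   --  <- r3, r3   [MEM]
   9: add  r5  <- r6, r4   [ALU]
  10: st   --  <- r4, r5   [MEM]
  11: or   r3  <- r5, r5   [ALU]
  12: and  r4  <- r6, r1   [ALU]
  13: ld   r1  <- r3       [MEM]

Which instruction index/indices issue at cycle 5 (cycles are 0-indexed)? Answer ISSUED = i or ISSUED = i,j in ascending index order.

ISSUED = 6,7

0. sub.ALU @i0  | RAW r0
1. st.MEM @i1  | no-port MEM/BR
2. bne.BR and.ALU @i2,i3  | pair
3. mul.MUL @i4  | RAW r5
4. add.ALU @i5  | RAW r2
5. sub.ALU sub.ALU @i6,i7  | pair
6. st.MEM add.ALU @i8,i9  | pair
7. st.MEM or.ALU @i10,i11  | pair
8. and.ALU ld.MEM @i12,i13  | pair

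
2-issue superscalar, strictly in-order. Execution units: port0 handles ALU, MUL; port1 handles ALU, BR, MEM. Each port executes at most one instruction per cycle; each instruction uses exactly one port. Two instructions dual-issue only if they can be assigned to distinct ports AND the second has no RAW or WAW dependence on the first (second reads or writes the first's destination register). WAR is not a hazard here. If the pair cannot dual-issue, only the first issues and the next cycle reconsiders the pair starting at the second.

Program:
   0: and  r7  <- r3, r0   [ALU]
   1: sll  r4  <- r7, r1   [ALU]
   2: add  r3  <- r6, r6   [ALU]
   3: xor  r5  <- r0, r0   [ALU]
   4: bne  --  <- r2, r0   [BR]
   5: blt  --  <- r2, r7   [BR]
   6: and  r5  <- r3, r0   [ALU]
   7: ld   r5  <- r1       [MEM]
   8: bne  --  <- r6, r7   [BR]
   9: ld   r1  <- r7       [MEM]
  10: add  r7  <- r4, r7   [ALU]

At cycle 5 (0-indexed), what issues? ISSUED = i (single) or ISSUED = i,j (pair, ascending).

ISSUED = 8

c0: i0 and.ALU  RAW r7
c1: i1,i2 sll.ALU add.ALU  pair
c2: i3,i4 xor.ALU bne.BR  pair
c3: i5,i6 blt.BR and.ALU  pair
c4: i7 ld.MEM  no-port MEM/BR
c5: i8 bne.BR  no-port BR/MEM
c6: i9,i10 ld.MEM add.ALU  pair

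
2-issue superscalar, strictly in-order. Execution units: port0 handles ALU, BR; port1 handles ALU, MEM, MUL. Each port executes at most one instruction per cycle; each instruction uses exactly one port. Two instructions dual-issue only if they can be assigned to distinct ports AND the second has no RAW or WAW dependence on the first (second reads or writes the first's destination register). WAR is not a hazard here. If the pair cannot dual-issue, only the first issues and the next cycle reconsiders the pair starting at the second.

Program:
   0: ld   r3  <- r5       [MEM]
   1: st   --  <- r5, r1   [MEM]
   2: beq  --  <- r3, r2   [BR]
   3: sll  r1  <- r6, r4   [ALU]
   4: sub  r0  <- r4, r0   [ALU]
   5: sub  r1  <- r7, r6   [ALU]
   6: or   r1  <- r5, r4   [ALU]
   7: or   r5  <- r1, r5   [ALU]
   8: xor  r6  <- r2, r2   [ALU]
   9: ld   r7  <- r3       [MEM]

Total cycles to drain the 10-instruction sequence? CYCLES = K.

t=0 i0:ld.MEM ; no-port MEM/MEM
t=1 i1,i2:st.MEM;beq.BR ; dual
t=2 i3,i4:sll.ALU;sub.ALU ; dual
t=3 i5:sub.ALU ; WAW r1
t=4 i6:or.ALU ; RAW r1
t=5 i7,i8:or.ALU;xor.ALU ; dual
t=6 i9:ld.MEM ; tail

CYCLES = 7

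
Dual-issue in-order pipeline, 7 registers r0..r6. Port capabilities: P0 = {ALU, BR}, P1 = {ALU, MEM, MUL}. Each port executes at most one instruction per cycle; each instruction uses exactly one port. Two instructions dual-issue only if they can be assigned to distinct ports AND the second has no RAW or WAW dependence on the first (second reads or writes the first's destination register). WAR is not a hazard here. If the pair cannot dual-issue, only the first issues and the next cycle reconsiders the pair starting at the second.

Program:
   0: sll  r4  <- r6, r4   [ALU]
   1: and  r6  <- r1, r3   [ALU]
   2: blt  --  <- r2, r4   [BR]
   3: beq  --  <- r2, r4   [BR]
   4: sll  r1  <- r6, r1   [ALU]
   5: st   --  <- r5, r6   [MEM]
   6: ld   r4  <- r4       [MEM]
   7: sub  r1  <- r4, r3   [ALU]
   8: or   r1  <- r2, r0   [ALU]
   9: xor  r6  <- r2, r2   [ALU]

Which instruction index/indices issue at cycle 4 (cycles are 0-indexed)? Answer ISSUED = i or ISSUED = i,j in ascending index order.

ISSUED = 6

c0: i0/i1 sll/and  2-wide
c1: i2 blt  no-port BR/BR
c2: i3/i4 beq/sll  2-wide
c3: i5 st  no-port MEM/MEM
c4: i6 ld  RAW r4
c5: i7 sub  WAW r1
c6: i8/i9 or/xor  2-wide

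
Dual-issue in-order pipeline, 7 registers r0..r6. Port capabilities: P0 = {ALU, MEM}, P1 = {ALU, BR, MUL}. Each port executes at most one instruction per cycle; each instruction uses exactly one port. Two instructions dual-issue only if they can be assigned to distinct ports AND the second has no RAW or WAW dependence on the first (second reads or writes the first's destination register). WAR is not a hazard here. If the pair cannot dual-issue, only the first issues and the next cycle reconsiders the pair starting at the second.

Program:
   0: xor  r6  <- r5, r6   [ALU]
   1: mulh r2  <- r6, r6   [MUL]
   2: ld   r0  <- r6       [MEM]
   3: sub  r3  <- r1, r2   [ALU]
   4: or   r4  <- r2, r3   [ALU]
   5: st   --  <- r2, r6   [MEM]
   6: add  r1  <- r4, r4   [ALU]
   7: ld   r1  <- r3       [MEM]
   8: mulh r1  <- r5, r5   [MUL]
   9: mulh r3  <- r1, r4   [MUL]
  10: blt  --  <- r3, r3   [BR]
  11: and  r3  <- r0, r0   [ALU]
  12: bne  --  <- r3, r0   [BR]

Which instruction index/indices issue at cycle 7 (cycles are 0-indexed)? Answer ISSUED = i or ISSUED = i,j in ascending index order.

ISSUED = 9

t=0 i0:xor.ALU ; RAW r6
t=1 i1/i2:mulh.MUL ld.MEM ; dual
t=2 i3:sub.ALU ; RAW r3
t=3 i4/i5:or.ALU st.MEM ; dual
t=4 i6:add.ALU ; WAW r1
t=5 i7:ld.MEM ; WAW r1
t=6 i8:mulh.MUL ; no-port MUL/MUL
t=7 i9:mulh.MUL ; no-port MUL/BR
t=8 i10/i11:blt.BR and.ALU ; dual
t=9 i12:bne.BR ; tail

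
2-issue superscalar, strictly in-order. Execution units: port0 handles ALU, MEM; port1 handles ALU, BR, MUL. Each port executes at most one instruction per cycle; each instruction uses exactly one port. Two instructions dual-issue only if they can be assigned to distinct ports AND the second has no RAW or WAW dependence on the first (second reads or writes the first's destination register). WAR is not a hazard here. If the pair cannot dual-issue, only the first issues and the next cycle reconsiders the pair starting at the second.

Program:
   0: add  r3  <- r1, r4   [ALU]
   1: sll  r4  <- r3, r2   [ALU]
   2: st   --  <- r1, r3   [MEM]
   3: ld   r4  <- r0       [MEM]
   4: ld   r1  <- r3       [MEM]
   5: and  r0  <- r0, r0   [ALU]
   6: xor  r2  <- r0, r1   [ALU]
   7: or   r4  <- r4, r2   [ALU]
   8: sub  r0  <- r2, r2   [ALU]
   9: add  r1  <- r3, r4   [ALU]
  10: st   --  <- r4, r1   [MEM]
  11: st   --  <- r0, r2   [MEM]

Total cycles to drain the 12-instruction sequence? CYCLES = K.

CYCLES = 9

#0 head=0: add.ALU i0 RAW r3
#1 head=1: sll.ALU st.MEM i1,i2 pair
#2 head=3: ld.MEM i3 no-port MEM/MEM
#3 head=4: ld.MEM and.ALU i4,i5 pair
#4 head=6: xor.ALU i6 RAW r2
#5 head=7: or.ALU sub.ALU i7,i8 pair
#6 head=9: add.ALU i9 RAW r1
#7 head=10: st.MEM i10 no-port MEM/MEM
#8 head=11: st.MEM i11 tail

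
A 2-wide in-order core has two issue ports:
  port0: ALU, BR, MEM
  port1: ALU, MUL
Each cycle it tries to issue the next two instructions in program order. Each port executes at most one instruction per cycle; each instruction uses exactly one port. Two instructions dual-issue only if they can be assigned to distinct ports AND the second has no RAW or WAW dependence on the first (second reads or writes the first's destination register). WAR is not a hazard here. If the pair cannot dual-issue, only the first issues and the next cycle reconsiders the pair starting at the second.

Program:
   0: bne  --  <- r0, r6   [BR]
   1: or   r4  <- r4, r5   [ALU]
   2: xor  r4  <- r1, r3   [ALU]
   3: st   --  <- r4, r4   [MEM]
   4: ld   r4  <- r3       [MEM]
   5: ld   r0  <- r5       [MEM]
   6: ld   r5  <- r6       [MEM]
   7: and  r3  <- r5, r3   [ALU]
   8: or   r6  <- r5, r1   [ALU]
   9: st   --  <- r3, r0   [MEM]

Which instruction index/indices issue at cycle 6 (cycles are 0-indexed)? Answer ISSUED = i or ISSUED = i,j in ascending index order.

#0 head=0: bne.BR+or.ALU i0&i1 2-wide
#1 head=2: xor.ALU i2 RAW r4
#2 head=3: st.MEM i3 no-port MEM/MEM
#3 head=4: ld.MEM i4 no-port MEM/MEM
#4 head=5: ld.MEM i5 no-port MEM/MEM
#5 head=6: ld.MEM i6 RAW r5
#6 head=7: and.ALU+or.ALU i7&i8 2-wide
#7 head=9: st.MEM i9 tail

ISSUED = 7,8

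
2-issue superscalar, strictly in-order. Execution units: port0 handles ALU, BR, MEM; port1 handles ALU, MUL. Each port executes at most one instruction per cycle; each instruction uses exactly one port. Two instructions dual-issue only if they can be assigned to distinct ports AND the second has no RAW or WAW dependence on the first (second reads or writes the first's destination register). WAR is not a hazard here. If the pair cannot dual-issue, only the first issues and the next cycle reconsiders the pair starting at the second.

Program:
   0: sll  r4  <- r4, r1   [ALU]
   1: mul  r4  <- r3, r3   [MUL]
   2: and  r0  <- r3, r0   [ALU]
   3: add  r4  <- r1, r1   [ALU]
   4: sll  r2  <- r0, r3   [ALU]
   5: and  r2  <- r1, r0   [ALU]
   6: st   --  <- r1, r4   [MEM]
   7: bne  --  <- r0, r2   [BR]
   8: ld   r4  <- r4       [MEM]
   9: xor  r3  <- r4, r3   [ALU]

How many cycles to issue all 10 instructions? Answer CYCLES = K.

0. sll.ALU @i0  | WAW r4
1. mul.MUL/and.ALU @i1+i2  | pair
2. add.ALU/sll.ALU @i3+i4  | pair
3. and.ALU/st.MEM @i5+i6  | pair
4. bne.BR @i7  | no-port BR/MEM
5. ld.MEM @i8  | RAW r4
6. xor.ALU @i9  | tail

CYCLES = 7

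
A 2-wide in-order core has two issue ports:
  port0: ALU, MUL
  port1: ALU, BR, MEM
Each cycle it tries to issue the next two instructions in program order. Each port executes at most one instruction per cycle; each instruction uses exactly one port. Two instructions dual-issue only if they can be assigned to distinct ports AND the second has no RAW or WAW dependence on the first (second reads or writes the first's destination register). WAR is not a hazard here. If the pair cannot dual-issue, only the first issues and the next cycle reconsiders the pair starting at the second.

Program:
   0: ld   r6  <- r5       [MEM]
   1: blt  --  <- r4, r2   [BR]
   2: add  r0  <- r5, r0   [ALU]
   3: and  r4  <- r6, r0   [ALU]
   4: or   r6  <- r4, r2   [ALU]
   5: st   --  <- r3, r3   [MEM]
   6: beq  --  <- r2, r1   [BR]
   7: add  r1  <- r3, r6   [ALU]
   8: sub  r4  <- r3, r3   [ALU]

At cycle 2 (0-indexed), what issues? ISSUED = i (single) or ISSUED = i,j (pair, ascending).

c0: i0 ld.MEM  no-port MEM/BR
c1: i1&i2 blt.BR;add.ALU  pair
c2: i3 and.ALU  RAW r4
c3: i4&i5 or.ALU;st.MEM  pair
c4: i6&i7 beq.BR;add.ALU  pair
c5: i8 sub.ALU  tail

ISSUED = 3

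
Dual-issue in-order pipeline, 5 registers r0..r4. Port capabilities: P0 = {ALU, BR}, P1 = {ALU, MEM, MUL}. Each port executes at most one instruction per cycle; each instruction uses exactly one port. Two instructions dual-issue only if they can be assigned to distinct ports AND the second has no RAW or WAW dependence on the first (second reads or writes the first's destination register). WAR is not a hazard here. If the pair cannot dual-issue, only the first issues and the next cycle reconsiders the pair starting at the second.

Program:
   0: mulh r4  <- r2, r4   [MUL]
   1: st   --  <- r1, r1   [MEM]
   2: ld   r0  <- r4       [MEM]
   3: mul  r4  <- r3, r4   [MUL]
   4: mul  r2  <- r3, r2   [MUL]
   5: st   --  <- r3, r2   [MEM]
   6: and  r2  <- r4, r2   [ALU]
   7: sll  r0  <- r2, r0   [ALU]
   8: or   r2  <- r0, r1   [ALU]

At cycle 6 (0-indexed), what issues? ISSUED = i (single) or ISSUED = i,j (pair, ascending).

t=0 i0:mulh.MUL ; no-port MUL/MEM
t=1 i1:st.MEM ; no-port MEM/MEM
t=2 i2:ld.MEM ; no-port MEM/MUL
t=3 i3:mul.MUL ; no-port MUL/MUL
t=4 i4:mul.MUL ; no-port MUL/MEM
t=5 i5,i6:st.MEM and.ALU ; dual
t=6 i7:sll.ALU ; RAW r0
t=7 i8:or.ALU ; tail

ISSUED = 7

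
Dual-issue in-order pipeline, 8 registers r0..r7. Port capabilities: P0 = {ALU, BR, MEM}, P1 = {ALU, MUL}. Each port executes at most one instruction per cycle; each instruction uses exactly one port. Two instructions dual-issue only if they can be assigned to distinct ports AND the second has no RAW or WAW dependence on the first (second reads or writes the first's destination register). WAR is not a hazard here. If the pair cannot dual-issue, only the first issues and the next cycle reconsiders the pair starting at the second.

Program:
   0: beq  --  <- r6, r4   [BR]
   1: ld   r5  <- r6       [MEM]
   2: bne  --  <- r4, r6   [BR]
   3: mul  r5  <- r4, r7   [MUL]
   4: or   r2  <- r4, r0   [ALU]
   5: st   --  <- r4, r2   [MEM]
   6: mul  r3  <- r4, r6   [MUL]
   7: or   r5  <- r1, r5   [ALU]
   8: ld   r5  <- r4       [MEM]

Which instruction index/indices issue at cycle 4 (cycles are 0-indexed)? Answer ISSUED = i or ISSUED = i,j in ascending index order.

ISSUED = 5,6

#0 head=0: beq i0 no-port BR/MEM
#1 head=1: ld i1 no-port MEM/BR
#2 head=2: bne+mul i2+i3 dual
#3 head=4: or i4 RAW r2
#4 head=5: st+mul i5+i6 dual
#5 head=7: or i7 WAW r5
#6 head=8: ld i8 tail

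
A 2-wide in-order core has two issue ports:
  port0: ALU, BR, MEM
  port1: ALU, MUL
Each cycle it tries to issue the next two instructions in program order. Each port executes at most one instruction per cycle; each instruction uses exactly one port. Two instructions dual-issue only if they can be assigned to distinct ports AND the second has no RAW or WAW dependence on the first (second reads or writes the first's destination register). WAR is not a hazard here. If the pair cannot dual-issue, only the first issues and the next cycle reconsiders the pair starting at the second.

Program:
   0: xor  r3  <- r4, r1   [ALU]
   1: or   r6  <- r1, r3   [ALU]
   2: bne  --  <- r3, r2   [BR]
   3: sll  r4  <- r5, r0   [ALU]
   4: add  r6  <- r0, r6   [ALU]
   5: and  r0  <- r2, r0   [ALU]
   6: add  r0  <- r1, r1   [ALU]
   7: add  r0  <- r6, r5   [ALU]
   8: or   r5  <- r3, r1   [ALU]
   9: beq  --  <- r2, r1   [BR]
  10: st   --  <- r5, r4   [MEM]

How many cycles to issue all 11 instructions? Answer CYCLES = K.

CYCLES = 8

#0 head=0: xor.ALU i0 RAW r3
#1 head=1: or.ALU+bne.BR i1/i2 dual
#2 head=3: sll.ALU+add.ALU i3/i4 dual
#3 head=5: and.ALU i5 WAW r0
#4 head=6: add.ALU i6 WAW r0
#5 head=7: add.ALU+or.ALU i7/i8 dual
#6 head=9: beq.BR i9 no-port BR/MEM
#7 head=10: st.MEM i10 tail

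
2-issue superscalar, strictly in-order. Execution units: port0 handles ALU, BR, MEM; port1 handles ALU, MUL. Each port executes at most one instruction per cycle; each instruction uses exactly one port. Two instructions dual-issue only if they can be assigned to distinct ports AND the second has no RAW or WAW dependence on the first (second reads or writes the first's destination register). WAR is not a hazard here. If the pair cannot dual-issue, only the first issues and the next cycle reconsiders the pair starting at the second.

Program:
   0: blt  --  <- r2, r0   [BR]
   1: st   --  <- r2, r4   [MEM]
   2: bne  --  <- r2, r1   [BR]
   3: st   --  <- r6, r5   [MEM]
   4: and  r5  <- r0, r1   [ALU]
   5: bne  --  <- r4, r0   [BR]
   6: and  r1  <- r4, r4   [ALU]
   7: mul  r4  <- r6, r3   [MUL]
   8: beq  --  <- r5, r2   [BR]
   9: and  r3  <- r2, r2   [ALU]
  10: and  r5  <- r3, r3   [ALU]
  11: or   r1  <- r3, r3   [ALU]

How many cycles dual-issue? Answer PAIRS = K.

PAIRS = 4

  cy0 -> i0 (blt) no-port BR/MEM
  cy1 -> i1 (st) no-port MEM/BR
  cy2 -> i2 (bne) no-port BR/MEM
  cy3 -> i3+i4 (st/and) pair
  cy4 -> i5+i6 (bne/and) pair
  cy5 -> i7+i8 (mul/beq) pair
  cy6 -> i9 (and) RAW r3
  cy7 -> i10+i11 (and/or) pair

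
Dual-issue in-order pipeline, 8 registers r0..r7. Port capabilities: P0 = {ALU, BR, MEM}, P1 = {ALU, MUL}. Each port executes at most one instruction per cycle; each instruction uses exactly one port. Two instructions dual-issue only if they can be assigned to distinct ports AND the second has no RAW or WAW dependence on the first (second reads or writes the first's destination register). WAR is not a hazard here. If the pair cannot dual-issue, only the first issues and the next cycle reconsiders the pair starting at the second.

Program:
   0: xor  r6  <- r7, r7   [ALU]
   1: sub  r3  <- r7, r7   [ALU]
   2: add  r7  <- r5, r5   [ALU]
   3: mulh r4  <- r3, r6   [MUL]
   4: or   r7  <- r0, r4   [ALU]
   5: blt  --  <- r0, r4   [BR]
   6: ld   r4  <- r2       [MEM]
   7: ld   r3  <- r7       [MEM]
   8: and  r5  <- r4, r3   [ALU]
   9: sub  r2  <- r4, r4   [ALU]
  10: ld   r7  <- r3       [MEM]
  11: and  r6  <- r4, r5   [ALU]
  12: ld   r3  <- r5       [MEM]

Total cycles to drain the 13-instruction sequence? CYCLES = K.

CYCLES = 8

  cy0 -> i0&i1 (xor.ALU+sub.ALU) dual
  cy1 -> i2&i3 (add.ALU+mulh.MUL) dual
  cy2 -> i4&i5 (or.ALU+blt.BR) dual
  cy3 -> i6 (ld.MEM) no-port MEM/MEM
  cy4 -> i7 (ld.MEM) RAW r3
  cy5 -> i8&i9 (and.ALU+sub.ALU) dual
  cy6 -> i10&i11 (ld.MEM+and.ALU) dual
  cy7 -> i12 (ld.MEM) tail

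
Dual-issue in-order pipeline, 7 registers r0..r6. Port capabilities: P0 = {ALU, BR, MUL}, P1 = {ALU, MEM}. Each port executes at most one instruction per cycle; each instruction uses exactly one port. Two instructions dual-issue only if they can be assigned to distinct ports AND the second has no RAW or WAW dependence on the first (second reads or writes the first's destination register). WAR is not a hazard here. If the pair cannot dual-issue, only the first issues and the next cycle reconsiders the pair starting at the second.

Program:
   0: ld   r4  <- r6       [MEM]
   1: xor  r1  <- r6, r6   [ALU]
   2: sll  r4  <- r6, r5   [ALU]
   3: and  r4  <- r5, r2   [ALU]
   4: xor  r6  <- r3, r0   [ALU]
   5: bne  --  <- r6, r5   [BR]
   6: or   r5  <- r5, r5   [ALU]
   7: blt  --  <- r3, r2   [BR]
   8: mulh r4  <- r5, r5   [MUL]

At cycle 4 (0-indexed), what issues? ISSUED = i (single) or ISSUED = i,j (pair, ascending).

  cy0 -> i0+i1 (ld.MEM;xor.ALU) dual
  cy1 -> i2 (sll.ALU) WAW r4
  cy2 -> i3+i4 (and.ALU;xor.ALU) dual
  cy3 -> i5+i6 (bne.BR;or.ALU) dual
  cy4 -> i7 (blt.BR) no-port BR/MUL
  cy5 -> i8 (mulh.MUL) tail

ISSUED = 7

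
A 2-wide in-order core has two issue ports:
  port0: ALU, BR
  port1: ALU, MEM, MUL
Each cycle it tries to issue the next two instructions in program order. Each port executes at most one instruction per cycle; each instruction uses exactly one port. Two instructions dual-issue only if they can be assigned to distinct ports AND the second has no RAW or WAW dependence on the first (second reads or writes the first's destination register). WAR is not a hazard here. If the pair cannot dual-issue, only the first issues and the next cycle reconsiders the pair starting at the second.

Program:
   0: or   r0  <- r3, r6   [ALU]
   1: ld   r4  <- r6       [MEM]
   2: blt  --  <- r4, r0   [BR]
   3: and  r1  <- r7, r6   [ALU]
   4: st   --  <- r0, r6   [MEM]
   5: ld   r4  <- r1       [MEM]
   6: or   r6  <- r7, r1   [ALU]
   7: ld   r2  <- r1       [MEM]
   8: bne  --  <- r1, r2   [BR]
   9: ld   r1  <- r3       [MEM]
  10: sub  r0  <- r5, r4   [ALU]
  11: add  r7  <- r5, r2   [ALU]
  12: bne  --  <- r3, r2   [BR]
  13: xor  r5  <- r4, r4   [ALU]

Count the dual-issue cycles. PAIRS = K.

  cy0 -> i0&i1 (or ld) 2-wide
  cy1 -> i2&i3 (blt and) 2-wide
  cy2 -> i4 (st) no-port MEM/MEM
  cy3 -> i5&i6 (ld or) 2-wide
  cy4 -> i7 (ld) RAW r2
  cy5 -> i8&i9 (bne ld) 2-wide
  cy6 -> i10&i11 (sub add) 2-wide
  cy7 -> i12&i13 (bne xor) 2-wide

PAIRS = 6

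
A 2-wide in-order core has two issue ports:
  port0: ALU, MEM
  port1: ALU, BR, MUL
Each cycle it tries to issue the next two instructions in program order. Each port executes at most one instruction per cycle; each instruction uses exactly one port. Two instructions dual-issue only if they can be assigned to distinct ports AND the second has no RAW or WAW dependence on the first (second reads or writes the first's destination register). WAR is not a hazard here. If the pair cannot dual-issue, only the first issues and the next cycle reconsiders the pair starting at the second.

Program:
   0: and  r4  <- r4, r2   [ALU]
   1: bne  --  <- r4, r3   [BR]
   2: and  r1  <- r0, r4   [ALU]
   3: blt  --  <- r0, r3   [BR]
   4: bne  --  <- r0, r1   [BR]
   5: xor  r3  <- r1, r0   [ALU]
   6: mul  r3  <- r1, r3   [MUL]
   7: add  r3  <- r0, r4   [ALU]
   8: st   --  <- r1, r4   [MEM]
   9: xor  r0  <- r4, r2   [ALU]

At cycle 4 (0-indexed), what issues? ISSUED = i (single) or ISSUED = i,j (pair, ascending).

  cy0 -> i0 (and.ALU) RAW r4
  cy1 -> i1+i2 (bne.BR/and.ALU) pair
  cy2 -> i3 (blt.BR) no-port BR/BR
  cy3 -> i4+i5 (bne.BR/xor.ALU) pair
  cy4 -> i6 (mul.MUL) WAW r3
  cy5 -> i7+i8 (add.ALU/st.MEM) pair
  cy6 -> i9 (xor.ALU) tail

ISSUED = 6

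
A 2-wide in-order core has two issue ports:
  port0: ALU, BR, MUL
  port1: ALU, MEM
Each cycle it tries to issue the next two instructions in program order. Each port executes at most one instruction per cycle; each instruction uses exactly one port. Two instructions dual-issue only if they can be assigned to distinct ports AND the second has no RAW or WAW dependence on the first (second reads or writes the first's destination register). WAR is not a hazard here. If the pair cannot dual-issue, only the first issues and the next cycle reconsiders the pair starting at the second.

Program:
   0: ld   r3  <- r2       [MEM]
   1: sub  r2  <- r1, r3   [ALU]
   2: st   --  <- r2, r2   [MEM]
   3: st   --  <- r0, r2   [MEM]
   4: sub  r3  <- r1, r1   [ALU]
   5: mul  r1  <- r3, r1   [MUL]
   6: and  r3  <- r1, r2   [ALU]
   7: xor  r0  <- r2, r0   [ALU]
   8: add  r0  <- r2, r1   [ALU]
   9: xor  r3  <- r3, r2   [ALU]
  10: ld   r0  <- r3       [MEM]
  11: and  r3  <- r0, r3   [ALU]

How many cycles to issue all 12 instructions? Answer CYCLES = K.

#0 head=0: ld i0 RAW r3
#1 head=1: sub i1 RAW r2
#2 head=2: st i2 no-port MEM/MEM
#3 head=3: st sub i3,i4 2-wide
#4 head=5: mul i5 RAW r1
#5 head=6: and xor i6,i7 2-wide
#6 head=8: add xor i8,i9 2-wide
#7 head=10: ld i10 RAW r0
#8 head=11: and i11 tail

CYCLES = 9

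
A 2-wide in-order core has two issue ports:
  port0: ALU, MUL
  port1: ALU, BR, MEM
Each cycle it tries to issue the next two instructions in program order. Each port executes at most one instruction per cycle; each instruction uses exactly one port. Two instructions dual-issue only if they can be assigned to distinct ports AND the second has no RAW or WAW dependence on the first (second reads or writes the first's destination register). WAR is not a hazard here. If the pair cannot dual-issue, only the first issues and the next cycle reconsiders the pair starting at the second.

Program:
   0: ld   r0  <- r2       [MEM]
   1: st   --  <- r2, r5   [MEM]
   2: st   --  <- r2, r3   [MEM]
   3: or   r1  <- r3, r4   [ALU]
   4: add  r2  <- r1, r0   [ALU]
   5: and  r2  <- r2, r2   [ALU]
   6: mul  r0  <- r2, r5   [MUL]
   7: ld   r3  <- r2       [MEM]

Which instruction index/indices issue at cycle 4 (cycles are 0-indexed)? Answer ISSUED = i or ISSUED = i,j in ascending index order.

ISSUED = 5

  cy0 -> i0 (ld.MEM) no-port MEM/MEM
  cy1 -> i1 (st.MEM) no-port MEM/MEM
  cy2 -> i2/i3 (st.MEM or.ALU) pair
  cy3 -> i4 (add.ALU) RAW+WAW r2
  cy4 -> i5 (and.ALU) RAW r2
  cy5 -> i6/i7 (mul.MUL ld.MEM) pair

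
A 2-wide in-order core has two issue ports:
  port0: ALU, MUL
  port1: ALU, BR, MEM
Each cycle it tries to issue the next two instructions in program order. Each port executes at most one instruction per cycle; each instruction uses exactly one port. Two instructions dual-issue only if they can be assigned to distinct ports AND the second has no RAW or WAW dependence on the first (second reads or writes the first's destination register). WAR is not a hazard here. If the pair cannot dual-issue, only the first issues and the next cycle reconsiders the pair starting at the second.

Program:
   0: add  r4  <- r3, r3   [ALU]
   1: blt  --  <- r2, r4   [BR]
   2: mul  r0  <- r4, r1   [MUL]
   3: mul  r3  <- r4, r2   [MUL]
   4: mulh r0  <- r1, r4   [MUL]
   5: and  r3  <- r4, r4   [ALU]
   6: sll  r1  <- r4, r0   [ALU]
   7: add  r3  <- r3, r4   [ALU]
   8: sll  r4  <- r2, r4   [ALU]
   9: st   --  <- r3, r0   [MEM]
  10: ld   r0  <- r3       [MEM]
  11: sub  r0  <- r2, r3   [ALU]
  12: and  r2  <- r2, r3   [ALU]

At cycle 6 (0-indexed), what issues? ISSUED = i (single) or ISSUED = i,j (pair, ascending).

ISSUED = 10

#0 head=0: add i0 RAW r4
#1 head=1: blt;mul i1,i2 pair
#2 head=3: mul i3 no-port MUL/MUL
#3 head=4: mulh;and i4,i5 pair
#4 head=6: sll;add i6,i7 pair
#5 head=8: sll;st i8,i9 pair
#6 head=10: ld i10 WAW r0
#7 head=11: sub;and i11,i12 pair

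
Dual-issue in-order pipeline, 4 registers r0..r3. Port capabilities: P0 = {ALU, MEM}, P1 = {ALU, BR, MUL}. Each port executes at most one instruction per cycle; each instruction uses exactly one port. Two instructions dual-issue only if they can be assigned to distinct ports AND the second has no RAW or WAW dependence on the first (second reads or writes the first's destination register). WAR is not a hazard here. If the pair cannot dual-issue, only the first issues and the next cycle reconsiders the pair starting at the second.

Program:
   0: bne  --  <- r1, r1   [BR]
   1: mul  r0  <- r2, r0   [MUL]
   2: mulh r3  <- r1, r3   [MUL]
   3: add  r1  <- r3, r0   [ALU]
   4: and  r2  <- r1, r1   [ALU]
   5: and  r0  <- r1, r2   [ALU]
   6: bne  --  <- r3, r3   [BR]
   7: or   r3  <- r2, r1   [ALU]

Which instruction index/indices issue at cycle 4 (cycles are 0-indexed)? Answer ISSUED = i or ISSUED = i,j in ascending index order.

ISSUED = 4

[0] i0  bne.BR  -- no-port BR/MUL
[1] i1  mul.MUL  -- no-port MUL/MUL
[2] i2  mulh.MUL  -- RAW r3
[3] i3  add.ALU  -- RAW r1
[4] i4  and.ALU  -- RAW r2
[5] i5&i6  and.ALU+bne.BR  -- dual
[6] i7  or.ALU  -- tail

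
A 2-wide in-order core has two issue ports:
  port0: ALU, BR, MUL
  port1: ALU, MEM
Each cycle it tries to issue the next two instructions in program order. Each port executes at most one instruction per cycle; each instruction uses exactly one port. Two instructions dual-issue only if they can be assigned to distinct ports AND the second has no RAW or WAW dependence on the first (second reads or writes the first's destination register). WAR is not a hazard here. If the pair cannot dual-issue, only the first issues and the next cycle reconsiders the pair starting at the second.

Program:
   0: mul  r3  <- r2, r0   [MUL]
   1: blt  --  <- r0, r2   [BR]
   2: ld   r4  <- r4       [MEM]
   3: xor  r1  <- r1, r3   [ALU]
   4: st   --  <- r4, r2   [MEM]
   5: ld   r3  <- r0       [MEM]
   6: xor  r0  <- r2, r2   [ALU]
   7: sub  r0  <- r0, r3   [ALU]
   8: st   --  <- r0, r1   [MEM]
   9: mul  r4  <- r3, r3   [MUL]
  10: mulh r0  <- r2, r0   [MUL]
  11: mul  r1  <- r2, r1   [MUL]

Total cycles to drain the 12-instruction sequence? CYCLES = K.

#0 head=0: mul.MUL i0 no-port MUL/BR
#1 head=1: blt.BR/ld.MEM i1,i2 dual
#2 head=3: xor.ALU/st.MEM i3,i4 dual
#3 head=5: ld.MEM/xor.ALU i5,i6 dual
#4 head=7: sub.ALU i7 RAW r0
#5 head=8: st.MEM/mul.MUL i8,i9 dual
#6 head=10: mulh.MUL i10 no-port MUL/MUL
#7 head=11: mul.MUL i11 tail

CYCLES = 8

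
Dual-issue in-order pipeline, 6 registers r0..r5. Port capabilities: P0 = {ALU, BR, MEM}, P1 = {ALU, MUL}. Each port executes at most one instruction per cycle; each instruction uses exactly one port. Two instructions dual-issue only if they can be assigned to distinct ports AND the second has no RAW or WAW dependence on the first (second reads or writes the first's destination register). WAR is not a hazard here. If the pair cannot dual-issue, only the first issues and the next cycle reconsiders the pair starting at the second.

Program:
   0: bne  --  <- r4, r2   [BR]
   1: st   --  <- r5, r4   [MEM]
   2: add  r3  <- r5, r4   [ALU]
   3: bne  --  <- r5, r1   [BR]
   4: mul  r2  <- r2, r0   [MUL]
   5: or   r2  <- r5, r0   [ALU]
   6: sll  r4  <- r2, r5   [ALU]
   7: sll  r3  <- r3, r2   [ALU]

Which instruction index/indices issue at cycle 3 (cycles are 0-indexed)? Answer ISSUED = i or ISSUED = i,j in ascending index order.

ISSUED = 5

[0] i0  bne.BR  -- no-port BR/MEM
[1] i1+i2  st.MEM;add.ALU  -- dual
[2] i3+i4  bne.BR;mul.MUL  -- dual
[3] i5  or.ALU  -- RAW r2
[4] i6+i7  sll.ALU;sll.ALU  -- dual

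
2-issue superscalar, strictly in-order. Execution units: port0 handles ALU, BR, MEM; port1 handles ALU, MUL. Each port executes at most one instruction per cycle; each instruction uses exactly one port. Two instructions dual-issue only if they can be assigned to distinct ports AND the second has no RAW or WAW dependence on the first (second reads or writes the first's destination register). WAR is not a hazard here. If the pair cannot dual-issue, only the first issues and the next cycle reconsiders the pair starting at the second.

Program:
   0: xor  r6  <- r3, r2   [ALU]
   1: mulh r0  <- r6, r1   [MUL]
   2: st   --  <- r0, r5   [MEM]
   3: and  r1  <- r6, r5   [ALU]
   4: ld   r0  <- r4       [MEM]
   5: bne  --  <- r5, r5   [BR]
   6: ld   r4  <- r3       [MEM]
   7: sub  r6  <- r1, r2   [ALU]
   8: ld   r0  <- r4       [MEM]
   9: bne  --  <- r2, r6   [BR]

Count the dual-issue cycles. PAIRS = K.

0. xor.ALU @i0  | RAW r6
1. mulh.MUL @i1  | RAW r0
2. st.MEM and.ALU @i2/i3  | dual
3. ld.MEM @i4  | no-port MEM/BR
4. bne.BR @i5  | no-port BR/MEM
5. ld.MEM sub.ALU @i6/i7  | dual
6. ld.MEM @i8  | no-port MEM/BR
7. bne.BR @i9  | tail

PAIRS = 2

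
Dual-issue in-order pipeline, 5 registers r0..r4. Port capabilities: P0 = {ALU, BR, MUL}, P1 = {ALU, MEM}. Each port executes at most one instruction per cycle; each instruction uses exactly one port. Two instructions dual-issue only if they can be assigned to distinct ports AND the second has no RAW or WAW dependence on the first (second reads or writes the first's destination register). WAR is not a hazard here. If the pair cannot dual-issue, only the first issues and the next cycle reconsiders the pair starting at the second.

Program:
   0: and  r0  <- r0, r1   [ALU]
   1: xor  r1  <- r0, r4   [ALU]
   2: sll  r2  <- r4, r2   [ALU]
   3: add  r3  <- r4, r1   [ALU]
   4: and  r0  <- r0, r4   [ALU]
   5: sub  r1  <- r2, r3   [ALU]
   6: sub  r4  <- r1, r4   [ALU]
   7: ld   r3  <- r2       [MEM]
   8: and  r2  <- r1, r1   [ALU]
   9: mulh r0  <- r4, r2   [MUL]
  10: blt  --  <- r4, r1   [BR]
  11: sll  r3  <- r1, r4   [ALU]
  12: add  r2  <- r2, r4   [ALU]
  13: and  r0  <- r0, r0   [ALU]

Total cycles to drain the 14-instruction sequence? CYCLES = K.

CYCLES = 9

c0: i0 and  RAW r0
c1: i1+i2 xor+sll  2-wide
c2: i3+i4 add+and  2-wide
c3: i5 sub  RAW r1
c4: i6+i7 sub+ld  2-wide
c5: i8 and  RAW r2
c6: i9 mulh  no-port MUL/BR
c7: i10+i11 blt+sll  2-wide
c8: i12+i13 add+and  2-wide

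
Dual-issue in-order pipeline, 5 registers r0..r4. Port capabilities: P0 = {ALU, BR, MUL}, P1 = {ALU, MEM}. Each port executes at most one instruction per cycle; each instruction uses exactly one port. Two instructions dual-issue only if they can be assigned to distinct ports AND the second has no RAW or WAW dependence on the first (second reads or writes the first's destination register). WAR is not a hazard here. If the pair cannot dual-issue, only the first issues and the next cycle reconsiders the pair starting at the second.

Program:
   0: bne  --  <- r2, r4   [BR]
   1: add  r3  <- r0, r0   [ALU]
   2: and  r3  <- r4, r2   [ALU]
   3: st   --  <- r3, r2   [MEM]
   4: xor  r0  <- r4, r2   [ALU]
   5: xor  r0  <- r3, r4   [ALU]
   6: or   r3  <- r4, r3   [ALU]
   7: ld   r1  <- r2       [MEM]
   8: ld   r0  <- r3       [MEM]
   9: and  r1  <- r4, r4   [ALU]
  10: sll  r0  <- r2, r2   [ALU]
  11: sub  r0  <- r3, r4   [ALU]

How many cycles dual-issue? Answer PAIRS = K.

PAIRS = 4

c0: i0&i1 bne/add  2-wide
c1: i2 and  RAW r3
c2: i3&i4 st/xor  2-wide
c3: i5&i6 xor/or  2-wide
c4: i7 ld  no-port MEM/MEM
c5: i8&i9 ld/and  2-wide
c6: i10 sll  WAW r0
c7: i11 sub  tail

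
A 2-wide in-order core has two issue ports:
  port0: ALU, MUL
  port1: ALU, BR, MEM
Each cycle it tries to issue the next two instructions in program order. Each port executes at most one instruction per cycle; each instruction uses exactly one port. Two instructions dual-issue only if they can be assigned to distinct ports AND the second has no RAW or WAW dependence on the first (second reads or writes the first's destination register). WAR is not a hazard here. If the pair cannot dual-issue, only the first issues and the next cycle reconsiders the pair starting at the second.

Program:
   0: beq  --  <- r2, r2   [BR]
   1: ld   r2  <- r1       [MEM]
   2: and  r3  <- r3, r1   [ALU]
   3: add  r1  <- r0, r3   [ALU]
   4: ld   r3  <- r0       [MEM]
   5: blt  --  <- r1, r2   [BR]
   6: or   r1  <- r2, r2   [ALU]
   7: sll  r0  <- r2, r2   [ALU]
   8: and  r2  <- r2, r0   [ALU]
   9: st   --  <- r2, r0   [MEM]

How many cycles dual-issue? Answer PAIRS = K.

PAIRS = 3

#0 head=0: beq.BR i0 no-port BR/MEM
#1 head=1: ld.MEM and.ALU i1/i2 2-wide
#2 head=3: add.ALU ld.MEM i3/i4 2-wide
#3 head=5: blt.BR or.ALU i5/i6 2-wide
#4 head=7: sll.ALU i7 RAW r0
#5 head=8: and.ALU i8 RAW r2
#6 head=9: st.MEM i9 tail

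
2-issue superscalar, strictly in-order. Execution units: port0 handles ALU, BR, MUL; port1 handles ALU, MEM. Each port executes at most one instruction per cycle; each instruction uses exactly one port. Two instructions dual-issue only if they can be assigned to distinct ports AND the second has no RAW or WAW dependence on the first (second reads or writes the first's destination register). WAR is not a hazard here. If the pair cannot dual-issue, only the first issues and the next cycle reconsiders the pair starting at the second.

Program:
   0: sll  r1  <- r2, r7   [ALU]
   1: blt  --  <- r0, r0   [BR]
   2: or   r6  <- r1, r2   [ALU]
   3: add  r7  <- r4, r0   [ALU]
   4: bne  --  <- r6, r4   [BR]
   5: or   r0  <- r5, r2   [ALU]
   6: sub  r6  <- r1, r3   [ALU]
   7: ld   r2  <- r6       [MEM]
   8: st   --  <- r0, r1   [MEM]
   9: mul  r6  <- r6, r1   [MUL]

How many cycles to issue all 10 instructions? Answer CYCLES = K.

CYCLES = 6

#0 head=0: sll.ALU+blt.BR i0/i1 2-wide
#1 head=2: or.ALU+add.ALU i2/i3 2-wide
#2 head=4: bne.BR+or.ALU i4/i5 2-wide
#3 head=6: sub.ALU i6 RAW r6
#4 head=7: ld.MEM i7 no-port MEM/MEM
#5 head=8: st.MEM+mul.MUL i8/i9 2-wide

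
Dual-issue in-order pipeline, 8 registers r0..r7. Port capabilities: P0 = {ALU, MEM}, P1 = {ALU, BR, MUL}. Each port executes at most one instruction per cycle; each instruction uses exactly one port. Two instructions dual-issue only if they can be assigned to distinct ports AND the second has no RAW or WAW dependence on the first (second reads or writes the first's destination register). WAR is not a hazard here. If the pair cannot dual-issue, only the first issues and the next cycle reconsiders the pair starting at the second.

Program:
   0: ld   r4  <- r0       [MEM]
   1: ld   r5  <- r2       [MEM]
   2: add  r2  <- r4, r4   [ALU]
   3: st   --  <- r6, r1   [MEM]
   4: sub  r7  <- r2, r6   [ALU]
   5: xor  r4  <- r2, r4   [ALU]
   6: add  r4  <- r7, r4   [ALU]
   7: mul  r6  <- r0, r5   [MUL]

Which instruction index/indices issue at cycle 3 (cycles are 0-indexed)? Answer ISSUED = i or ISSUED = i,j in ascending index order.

[0] i0  ld.MEM  -- no-port MEM/MEM
[1] i1/i2  ld.MEM/add.ALU  -- 2-wide
[2] i3/i4  st.MEM/sub.ALU  -- 2-wide
[3] i5  xor.ALU  -- RAW+WAW r4
[4] i6/i7  add.ALU/mul.MUL  -- 2-wide

ISSUED = 5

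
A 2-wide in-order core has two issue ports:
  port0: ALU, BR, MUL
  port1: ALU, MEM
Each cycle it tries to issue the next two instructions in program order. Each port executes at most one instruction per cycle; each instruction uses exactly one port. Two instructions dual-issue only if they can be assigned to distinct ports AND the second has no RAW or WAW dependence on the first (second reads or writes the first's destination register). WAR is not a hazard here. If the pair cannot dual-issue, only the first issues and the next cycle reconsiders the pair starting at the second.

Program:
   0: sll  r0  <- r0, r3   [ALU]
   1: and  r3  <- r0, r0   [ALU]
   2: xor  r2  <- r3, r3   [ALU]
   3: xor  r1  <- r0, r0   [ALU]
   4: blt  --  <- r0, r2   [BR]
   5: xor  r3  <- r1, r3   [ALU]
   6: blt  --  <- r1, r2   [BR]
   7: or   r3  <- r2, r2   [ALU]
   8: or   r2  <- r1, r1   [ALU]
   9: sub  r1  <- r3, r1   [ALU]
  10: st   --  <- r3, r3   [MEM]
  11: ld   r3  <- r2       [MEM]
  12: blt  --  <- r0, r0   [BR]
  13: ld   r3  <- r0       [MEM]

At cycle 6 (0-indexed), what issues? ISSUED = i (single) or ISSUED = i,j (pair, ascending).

ISSUED = 10

#0 head=0: sll.ALU i0 RAW r0
#1 head=1: and.ALU i1 RAW r3
#2 head=2: xor.ALU xor.ALU i2&i3 pair
#3 head=4: blt.BR xor.ALU i4&i5 pair
#4 head=6: blt.BR or.ALU i6&i7 pair
#5 head=8: or.ALU sub.ALU i8&i9 pair
#6 head=10: st.MEM i10 no-port MEM/MEM
#7 head=11: ld.MEM blt.BR i11&i12 pair
#8 head=13: ld.MEM i13 tail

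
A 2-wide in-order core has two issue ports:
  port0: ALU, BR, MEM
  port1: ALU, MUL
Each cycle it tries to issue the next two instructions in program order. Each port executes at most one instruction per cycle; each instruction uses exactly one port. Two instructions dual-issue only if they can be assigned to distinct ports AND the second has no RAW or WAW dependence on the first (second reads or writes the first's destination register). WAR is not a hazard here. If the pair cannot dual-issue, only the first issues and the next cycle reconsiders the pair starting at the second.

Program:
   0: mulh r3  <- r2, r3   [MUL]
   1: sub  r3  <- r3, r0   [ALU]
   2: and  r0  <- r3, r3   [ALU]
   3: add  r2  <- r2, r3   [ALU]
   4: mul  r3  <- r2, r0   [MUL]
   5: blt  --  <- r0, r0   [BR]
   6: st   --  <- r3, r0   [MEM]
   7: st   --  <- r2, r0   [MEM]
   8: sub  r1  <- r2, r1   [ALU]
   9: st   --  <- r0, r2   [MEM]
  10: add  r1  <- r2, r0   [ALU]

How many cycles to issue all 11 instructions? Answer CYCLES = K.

[0] i0  mulh.MUL  -- RAW+WAW r3
[1] i1  sub.ALU  -- RAW r3
[2] i2&i3  and.ALU+add.ALU  -- pair
[3] i4&i5  mul.MUL+blt.BR  -- pair
[4] i6  st.MEM  -- no-port MEM/MEM
[5] i7&i8  st.MEM+sub.ALU  -- pair
[6] i9&i10  st.MEM+add.ALU  -- pair

CYCLES = 7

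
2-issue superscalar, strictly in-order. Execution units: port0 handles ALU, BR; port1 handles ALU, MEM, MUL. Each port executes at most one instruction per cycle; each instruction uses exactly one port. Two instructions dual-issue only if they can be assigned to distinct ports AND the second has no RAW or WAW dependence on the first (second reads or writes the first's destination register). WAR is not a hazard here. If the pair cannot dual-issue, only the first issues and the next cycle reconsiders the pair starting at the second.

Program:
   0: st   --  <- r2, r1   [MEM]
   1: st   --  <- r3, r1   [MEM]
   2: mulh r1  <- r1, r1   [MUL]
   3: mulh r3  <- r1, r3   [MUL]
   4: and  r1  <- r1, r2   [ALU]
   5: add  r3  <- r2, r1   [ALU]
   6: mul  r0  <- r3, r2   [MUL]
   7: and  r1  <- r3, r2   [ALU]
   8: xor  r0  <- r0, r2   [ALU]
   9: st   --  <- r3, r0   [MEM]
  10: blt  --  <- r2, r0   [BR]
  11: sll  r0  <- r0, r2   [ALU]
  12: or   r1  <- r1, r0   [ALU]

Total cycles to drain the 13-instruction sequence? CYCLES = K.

CYCLES = 10

[0] i0  st  -- no-port MEM/MEM
[1] i1  st  -- no-port MEM/MUL
[2] i2  mulh  -- no-port MUL/MUL
[3] i3+i4  mulh+and  -- dual
[4] i5  add  -- RAW r3
[5] i6+i7  mul+and  -- dual
[6] i8  xor  -- RAW r0
[7] i9+i10  st+blt  -- dual
[8] i11  sll  -- RAW r0
[9] i12  or  -- tail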